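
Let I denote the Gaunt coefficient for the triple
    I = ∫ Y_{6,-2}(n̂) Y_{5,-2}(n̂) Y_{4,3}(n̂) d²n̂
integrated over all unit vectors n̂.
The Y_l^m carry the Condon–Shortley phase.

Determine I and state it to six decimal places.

-2 − 2 + 3 = -1 ≠ 0: azimuthal integral kills it; I = 0

0.000000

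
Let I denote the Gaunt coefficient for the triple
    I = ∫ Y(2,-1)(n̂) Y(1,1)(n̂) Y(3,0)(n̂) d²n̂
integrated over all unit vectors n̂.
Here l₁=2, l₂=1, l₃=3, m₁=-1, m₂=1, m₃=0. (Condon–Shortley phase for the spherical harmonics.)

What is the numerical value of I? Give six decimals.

0.143048

m-sum 0 ✓  L=6 even ✓  1≤3≤3 ✓
Π(2lᵢ+1) = 5×3×7 = 105
triangle coeff Δ(2,1,3) = 1/105
Σ_t [0,0]: t=0:+1/4 = 1/4
(3j)²=3/35 [(2 1 3; 0 0 0)], sign=-1
Σ_t [0,0]: t=0:+1/12 = 1/12
(3j)²=1/35 [(2 1 3; -1 1 0)], sign=-1
⇒ 4πI² = 9/35
I = (+1)√(9/35/(4π)) = 0.14304817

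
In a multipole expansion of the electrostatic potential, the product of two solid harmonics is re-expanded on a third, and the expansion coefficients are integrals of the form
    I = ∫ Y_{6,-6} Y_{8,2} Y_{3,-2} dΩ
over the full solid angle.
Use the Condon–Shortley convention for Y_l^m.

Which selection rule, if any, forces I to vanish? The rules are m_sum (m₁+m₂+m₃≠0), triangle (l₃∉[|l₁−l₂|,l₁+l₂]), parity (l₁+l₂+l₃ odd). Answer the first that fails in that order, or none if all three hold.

m_sum

Σmᵢ = -6  ✗
l₃∈[|l₁−l₂|,l₁+l₂]=[2,14], have l₃=3
Σlᵢ = 17 ⇒ odd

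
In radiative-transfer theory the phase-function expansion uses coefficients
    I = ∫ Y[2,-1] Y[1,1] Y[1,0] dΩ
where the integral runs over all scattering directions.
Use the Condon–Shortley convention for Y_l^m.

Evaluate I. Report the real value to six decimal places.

Rules hold: Σm=0, L=4 even, 1≤1≤3.
N = 5·3·3 = 45
Δ = 2!·2!·0!/5! = 1/30
Racah Σ t=1..1: t=1:−1/1 = -1/1
⇒ 3j(2 1 1; 0 0 0)² = 2/15, sgn +1
Racah Σ t=2..2: t=2:+1/2 = 1/2
⇒ 3j(2 1 1; -1 1 0)² = 1/10, sgn -1
4πI² = N·(3j₀)²·(3jₘ)² = 3/5
I = -1·√(0.6/4π) = -0.21850969

-0.218510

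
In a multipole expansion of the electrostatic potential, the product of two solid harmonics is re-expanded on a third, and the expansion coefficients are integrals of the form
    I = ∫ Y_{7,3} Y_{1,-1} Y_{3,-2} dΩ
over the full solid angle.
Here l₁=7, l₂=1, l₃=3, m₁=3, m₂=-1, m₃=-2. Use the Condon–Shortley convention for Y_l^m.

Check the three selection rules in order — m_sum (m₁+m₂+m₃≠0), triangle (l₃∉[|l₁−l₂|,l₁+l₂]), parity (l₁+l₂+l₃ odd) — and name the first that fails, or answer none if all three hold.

azimuthal sum: 3 − 1 − 2 = 0  ✓
6 ≤ 3 ≤ 8 (triangle on l)  ✗
L = 7 + 1 + 3 = 11 (odd)

triangle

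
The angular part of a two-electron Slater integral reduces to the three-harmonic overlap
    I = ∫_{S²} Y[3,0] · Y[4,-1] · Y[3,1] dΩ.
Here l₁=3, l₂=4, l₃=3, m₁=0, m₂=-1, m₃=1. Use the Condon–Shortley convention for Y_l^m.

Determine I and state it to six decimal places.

-0.099323

m-sum 0 ✓  L=10 even ✓  1≤3≤7 ✓
Π(2lᵢ+1) = 7×9×7 = 441
triangle coeff Δ(3,4,3) = 1/34650
Σ_t [1,3]: t=1:−1/72 t=2:+1/16 t=3:−1/72 = 5/144
(3j)²=2/77 [(3 4 3; 0 0 0)], sign=-1
Σ_t [1,3]: t=1:−1/48 t=2:+1/24 t=3:−1/288 = 5/288
(3j)²=5/462 [(3 4 3; 0 -1 1)], sign=+1
⇒ 4πI² = 15/121
I = (-1)√(15/121/(4π)) = -0.09932258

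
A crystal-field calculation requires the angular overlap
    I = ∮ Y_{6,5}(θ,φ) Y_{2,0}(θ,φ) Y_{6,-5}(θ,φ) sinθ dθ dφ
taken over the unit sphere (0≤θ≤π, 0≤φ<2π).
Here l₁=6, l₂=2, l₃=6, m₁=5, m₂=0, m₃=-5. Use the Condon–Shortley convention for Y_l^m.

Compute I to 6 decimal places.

Checks pass: Σm=0; 14 even; l₃=6∈[4,8].
(2·6+1)(2·2+1)(2·6+1) = 845
Δ: 2! 10! 2! / 15! → 1/90090
sum: t=0:+1/69120 t=1:−1/14400 t=2:+1/69120 = -7/172800
3j²(6 2 6; 0 0 0) = Δ·Π!·Σ² = 14/715  (sign -1)
sum: t=0:+1/1451520 t=1:−1/3628800 = 1/2419200
3j²(6 2 6; 5 0 -5) = Δ·Π!·Σ² = 11/910  (sign -1)
combine: 4πI² = 845·14/715·11/910 = 1/5
take √, sign +1: I = 0.12615663

0.126157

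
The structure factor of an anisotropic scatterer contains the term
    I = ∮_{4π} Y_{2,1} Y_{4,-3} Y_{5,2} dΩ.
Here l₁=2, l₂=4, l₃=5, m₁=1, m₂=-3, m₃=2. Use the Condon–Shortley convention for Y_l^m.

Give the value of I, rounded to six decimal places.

Σlᵢ=11 odd — θ-integrand is odd under cosθ→−cosθ; I=0

0.000000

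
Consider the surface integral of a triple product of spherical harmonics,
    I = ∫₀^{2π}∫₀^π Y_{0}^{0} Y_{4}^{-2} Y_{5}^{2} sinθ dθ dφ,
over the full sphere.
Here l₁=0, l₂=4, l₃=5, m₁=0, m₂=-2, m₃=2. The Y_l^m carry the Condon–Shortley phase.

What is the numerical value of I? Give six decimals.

0.000000

triangle: need 4≤l₃≤4, have 5; I=0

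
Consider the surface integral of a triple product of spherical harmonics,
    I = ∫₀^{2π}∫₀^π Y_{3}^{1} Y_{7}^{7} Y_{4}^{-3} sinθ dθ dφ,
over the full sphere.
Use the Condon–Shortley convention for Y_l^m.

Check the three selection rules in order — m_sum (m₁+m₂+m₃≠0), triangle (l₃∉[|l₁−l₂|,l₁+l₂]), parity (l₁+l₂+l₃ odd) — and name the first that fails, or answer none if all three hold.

azimuthal sum: 1 + 7 − 3 = 5  ✗
4 ≤ 4 ≤ 10 (triangle on l)
L = 3 + 7 + 4 = 14 (even)

m_sum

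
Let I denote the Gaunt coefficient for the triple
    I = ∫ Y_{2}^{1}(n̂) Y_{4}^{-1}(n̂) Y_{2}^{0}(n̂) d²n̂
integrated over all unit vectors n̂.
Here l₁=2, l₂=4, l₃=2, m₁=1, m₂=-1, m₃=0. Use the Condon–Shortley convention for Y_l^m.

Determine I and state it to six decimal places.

-0.220728

Checks pass: Σm=0; 8 even; l₃=2∈[2,6].
(2·2+1)(2·4+1)(2·2+1) = 225
Δ: 4! 0! 4! / 9! → 1/630
sum: t=2:+1/16 = 1/16
3j²(2 4 2; 0 0 0) = Δ·Π!·Σ² = 2/35  (sign +1)
sum: t=1:−1/24 = -1/24
3j²(2 4 2; 1 -1 0) = Δ·Π!·Σ² = 1/21  (sign -1)
combine: 4πI² = 225·2/35·1/21 = 30/49
take √, sign -1: I = -0.22072812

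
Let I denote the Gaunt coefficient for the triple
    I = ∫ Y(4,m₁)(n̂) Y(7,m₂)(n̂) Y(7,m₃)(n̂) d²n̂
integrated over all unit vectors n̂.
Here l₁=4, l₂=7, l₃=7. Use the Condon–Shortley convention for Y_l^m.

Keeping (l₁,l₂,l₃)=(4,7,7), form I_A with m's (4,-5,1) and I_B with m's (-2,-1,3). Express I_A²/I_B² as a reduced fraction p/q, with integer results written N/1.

Same 4,7,7: normalisation and zero-m 3j drop out of the ratio.
A: Δ: 4! 4! 10! / 19! → 1/58198140; sum: t=0:+1/46448640 = 1/46448640; 3j²(4 7 7; 4 -5 1) = Δ·Π!·Σ² = 75/8398  (sign +1)
B: Δ: 4! 4! 10! / 19! → 1/58198140; sum: t=2:+1/1658880 t=3:−1/1088640 t=4:+1/7741440 = -13/69672960; 3j²(4 7 7; -2 -1 3) = Δ·Π!·Σ² = 325/149226  (sign -1)
I_A²/I_B² = (75/8398)/(325/149226) = 693/169

693/169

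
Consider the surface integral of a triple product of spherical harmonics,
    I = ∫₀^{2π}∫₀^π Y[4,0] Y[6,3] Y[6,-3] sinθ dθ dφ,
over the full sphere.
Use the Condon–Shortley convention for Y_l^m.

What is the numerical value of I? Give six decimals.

0.081461

Checks pass: Σm=0; 16 even; l₃=6∈[2,10].
(2·4+1)(2·6+1)(2·6+1) = 1521
Δ: 4! 4! 8! / 17! → 1/15315300
sum: t=0:+1/829440 t=1:−1/25920 t=2:+1/9216 t=3:−1/25920 t=4:+1/829440 = 7/207360
3j²(4 6 6; 0 0 0) = Δ·Π!·Σ² = 28/2431  (sign +1)
sum: t=1:−1/1451520 t=2:+1/80640 t=3:−1/51840 t=4:+1/414720 = -1/193536
3j²(4 6 6; 0 3 -3) = Δ·Π!·Σ² = 81/17017  (sign +1)
combine: 4πI² = 1521·28/2431·81/17017 = 2916/34969
take √, sign +1: I = 0.08146053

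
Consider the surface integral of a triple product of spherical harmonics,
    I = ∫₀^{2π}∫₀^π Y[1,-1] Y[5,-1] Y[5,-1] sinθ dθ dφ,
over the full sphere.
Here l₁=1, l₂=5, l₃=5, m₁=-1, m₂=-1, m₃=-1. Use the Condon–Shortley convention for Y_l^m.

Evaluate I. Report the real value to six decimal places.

0.000000

m-sum = -1 − 1 − 1 = -3 ≠ 0 ⇒ I = 0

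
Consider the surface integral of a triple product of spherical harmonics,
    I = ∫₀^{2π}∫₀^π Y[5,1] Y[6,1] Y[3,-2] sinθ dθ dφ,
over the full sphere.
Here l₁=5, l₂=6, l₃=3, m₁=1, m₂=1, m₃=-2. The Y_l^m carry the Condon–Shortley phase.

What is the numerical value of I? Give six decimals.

Rules hold: Σm=0, L=14 even, 1≤3≤11.
N = 11·13·7 = 1001
Δ = 8!·2!·4!/15! = 1/675675
Racah Σ t=3..5: t=3:−1/8640 t=4:+1/2304 t=5:−1/8640 = 7/34560
⇒ 3j(5 6 3; 0 0 0)² = 7/429, sgn -1
Racah Σ t=3..4: t=3:−1/17280 t=4:+1/6912 = 1/11520
⇒ 3j(5 6 3; 1 1 -2)² = 2/143, sgn -1
4πI² = N·(3j₀)²·(3jₘ)² = 98/429
I = +1·√(0.228438/4π) = 0.13482780

0.134828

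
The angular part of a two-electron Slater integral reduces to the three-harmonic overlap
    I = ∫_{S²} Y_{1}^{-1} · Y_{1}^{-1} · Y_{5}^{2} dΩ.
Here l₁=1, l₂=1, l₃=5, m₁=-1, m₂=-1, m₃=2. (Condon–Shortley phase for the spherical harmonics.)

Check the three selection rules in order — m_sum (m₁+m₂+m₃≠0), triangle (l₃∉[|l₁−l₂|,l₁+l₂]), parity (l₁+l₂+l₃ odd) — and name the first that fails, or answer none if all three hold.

triangle

m₁+m₂+m₃ = -1 − 1 + 2 = 0  ✓
triangle: |1−1|=0 ≤ l₃=5 ≤ 1+1=2  ✗
parity: l₁+l₂+l₃ = 7 is odd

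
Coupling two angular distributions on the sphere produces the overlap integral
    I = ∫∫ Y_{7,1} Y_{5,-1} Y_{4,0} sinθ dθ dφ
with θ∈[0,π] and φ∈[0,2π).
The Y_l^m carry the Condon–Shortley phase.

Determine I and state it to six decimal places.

Checks pass: Σm=0; 16 even; l₃=4∈[2,12].
(2·7+1)(2·5+1)(2·4+1) = 1485
Δ: 8! 6! 2! / 17! → 1/6126120
sum: t=3:−1/69120 t=4:+1/20736 t=5:−1/69120 = 1/51840
3j²(7 5 4; 0 0 0) = Δ·Π!·Σ² = 280/21879  (sign +1)
sum: t=2:+1/138240 t=3:−1/25920 t=4:+1/55296 = -11/829440
3j²(7 5 4; 1 -1 0) = Δ·Π!·Σ² = 11/1326  (sign -1)
combine: 4πI² = 1485·280/21879·11/1326 = 7700/48841
take √, sign -1: I = -0.11200777

-0.112008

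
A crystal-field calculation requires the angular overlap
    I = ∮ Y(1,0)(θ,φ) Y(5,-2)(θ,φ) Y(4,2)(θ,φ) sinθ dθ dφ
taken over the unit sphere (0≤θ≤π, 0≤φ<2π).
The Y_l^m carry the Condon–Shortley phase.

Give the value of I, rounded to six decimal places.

Rules hold: Σm=0, L=10 even, 4≤4≤6.
N = 3·11·9 = 297
Δ = 2!·0!·8!/11! = 1/495
Racah Σ t=1..1: t=1:−1/576 = -1/576
⇒ 3j(1 5 4; 0 0 0)² = 5/99, sgn -1
Racah Σ t=1..1: t=1:−1/1440 = -1/1440
⇒ 3j(1 5 4; 0 -2 2)² = 7/165, sgn -1
4πI² = N·(3j₀)²·(3jₘ)² = 7/11
I = +1·√(0.636364/4π) = 0.22503380

0.225034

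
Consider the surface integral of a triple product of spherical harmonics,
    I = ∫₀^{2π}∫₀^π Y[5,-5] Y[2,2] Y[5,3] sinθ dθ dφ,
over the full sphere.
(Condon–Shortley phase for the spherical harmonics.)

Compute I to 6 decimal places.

0.088588

m-sum 0 ✓  L=12 even ✓  3≤5≤7 ✓
Π(2lᵢ+1) = 11×5×11 = 605
triangle coeff Δ(5,2,5) = 1/38610
Σ_t [0,2]: t=0:+1/2880 t=1:−1/576 t=2:+1/2880 = -1/960
(3j)²=10/429 [(5 2 5; 0 0 0)], sign=+1
Σ_t [2,2]: t=2:+1/161280 = 1/161280
(3j)²=1/143 [(5 2 5; -5 2 3)], sign=+1
⇒ 4πI² = 50/507
I = (+1)√(50/507/(4π)) = 0.08858824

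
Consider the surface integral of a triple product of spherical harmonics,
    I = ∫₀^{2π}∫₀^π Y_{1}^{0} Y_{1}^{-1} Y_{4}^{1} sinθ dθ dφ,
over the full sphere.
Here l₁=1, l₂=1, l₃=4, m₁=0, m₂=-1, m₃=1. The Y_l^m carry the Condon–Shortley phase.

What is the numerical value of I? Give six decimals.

triangle: need 0≤l₃≤2, have 4; I=0

0.000000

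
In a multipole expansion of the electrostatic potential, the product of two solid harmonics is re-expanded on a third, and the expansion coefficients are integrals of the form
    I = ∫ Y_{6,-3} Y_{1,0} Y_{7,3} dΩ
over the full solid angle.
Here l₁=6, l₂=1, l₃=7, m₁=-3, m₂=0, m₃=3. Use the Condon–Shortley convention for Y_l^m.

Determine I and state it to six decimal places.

-0.221293

Checks pass: Σm=0; 14 even; l₃=7∈[5,7].
(2·6+1)(2·1+1)(2·7+1) = 585
Δ: 0! 12! 2! / 15! → 1/1365
sum: t=0:+1/518400 = 1/518400
3j²(6 1 7; 0 0 0) = Δ·Π!·Σ² = 7/195  (sign -1)
sum: t=0:+1/2177280 = 1/2177280
3j²(6 1 7; -3 0 3) = Δ·Π!·Σ² = 8/273  (sign +1)
combine: 4πI² = 585·7/195·8/273 = 8/13
take √, sign -1: I = -0.22129336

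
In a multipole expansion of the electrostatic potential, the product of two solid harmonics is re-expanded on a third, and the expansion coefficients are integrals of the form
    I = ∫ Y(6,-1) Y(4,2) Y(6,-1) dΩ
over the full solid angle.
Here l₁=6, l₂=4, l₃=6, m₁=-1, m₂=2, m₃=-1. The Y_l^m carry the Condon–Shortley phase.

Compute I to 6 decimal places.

0.133571

Rules hold: Σm=0, L=16 even, 2≤6≤10.
N = 13·9·13 = 1521
Δ = 4!·8!·4!/17! = 1/15315300
Racah Σ t=0..4: t=0:+1/829440 t=1:−1/25920 t=2:+1/9216 t=3:−1/25920 t=4:+1/829440 = 7/207360
⇒ 3j(6 4 6; 0 0 0)² = 28/2431, sgn +1
Racah Σ t=2..4: t=2:+1/69120 t=3:−1/20736 t=4:+1/69120 = -1/51840
⇒ 3j(6 4 6; -1 2 -1)² = 280/21879, sgn +1
4πI² = N·(3j₀)²·(3jₘ)² = 7840/34969
I = +1·√(0.224199/4π) = 0.13357079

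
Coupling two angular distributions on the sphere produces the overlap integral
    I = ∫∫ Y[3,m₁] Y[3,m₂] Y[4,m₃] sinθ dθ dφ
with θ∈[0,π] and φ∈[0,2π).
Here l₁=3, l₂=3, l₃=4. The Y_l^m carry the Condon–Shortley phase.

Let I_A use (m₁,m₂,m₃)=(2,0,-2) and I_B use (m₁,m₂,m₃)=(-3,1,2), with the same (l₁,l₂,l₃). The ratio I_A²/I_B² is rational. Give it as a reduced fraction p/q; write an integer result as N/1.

1/18

Shared (l₁,l₂,l₃)=(3,3,4): N and (l;000)² cancel in I_A²/I_B².
A: Δ = 2!·4!·4!/11! = 1/34650; Racah Σ t=0..1: t=0:+1/72 t=1:−1/96 = 1/288; ⇒ 3j(3 3 4; 2 0 -2)² = 1/462, sgn +1
B: Δ = 2!·4!·4!/11! = 1/34650; Racah Σ t=2..2: t=2:+1/192 = 1/192; ⇒ 3j(3 3 4; -3 1 2)² = 3/77, sgn +1
I_A²/I_B² = (1/462)/(3/77) = 1/18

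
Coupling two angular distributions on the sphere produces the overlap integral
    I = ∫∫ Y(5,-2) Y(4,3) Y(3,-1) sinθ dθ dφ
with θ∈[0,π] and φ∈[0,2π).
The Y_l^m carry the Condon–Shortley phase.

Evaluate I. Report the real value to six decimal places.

-0.171363

Checks pass: Σm=0; 12 even; l₃=3∈[1,9].
(2·5+1)(2·4+1)(2·3+1) = 693
Δ: 6! 4! 2! / 13! → 1/180180
sum: t=2:+1/576 t=3:−1/144 t=4:+1/576 = -1/288
3j²(5 4 3; 0 0 0) = Δ·Π!·Σ² = 20/1001  (sign +1)
sum: t=5:−1/960 t=6:+1/4320 = -7/8640
3j²(5 4 3; -2 3 -1) = Δ·Π!·Σ² = 343/12870  (sign -1)
combine: 4πI² = 693·20/1001·343/12870 = 686/1859
take √, sign -1: I = -0.17136315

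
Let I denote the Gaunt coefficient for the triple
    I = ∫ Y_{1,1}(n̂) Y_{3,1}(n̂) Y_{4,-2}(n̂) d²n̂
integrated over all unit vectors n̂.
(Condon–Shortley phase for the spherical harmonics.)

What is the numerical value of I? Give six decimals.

m-sum 0 ✓  L=8 even ✓  2≤4≤4 ✓
Π(2lᵢ+1) = 3×7×9 = 189
triangle coeff Δ(1,3,4) = 1/252
Σ_t [0,0]: t=0:+1/36 = 1/36
(3j)²=4/63 [(1 3 4; 0 0 0)], sign=+1
Σ_t [0,0]: t=0:+1/96 = 1/96
(3j)²=5/84 [(1 3 4; 1 1 -2)], sign=+1
⇒ 4πI² = 5/7
I = (+1)√(5/7/(4π)) = 0.23841361

0.238414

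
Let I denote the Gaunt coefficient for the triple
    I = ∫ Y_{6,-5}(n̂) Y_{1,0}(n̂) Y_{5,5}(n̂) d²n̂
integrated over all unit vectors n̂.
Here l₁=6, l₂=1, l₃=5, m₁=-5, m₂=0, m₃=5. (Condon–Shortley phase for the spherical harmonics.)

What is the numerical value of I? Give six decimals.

-0.135514

Rules hold: Σm=0, L=12 even, 5≤5≤7.
N = 13·3·11 = 429
Δ = 2!·10!·0!/13! = 1/858
Racah Σ t=1..1: t=1:−1/14400 = -1/14400
⇒ 3j(6 1 5; 0 0 0)² = 6/143, sgn +1
Racah Σ t=1..1: t=1:−1/3628800 = -1/3628800
⇒ 3j(6 1 5; -5 0 5)² = 1/78, sgn -1
4πI² = N·(3j₀)²·(3jₘ)² = 3/13
I = -1·√(0.230769/4π) = -0.13551395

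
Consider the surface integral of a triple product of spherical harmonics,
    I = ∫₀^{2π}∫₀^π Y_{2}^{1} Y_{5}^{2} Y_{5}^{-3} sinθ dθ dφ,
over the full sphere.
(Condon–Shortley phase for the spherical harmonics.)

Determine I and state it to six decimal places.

m-sum 0 ✓  L=12 even ✓  3≤5≤7 ✓
Π(2lᵢ+1) = 5×11×11 = 605
triangle coeff Δ(2,5,5) = 1/38610
Σ_t [0,2]: t=0:+1/2880 t=1:−1/576 t=2:+1/2880 = -1/960
(3j)²=10/429 [(2 5 5; 0 0 0)], sign=+1
Σ_t [0,1]: t=0:+1/10080 t=1:−1/2880 = -1/4032
(3j)²=10/429 [(2 5 5; 1 2 -3)], sign=-1
⇒ 4πI² = 500/1521
I = (-1)√(500/1521/(4π)) = -0.16173926

-0.161739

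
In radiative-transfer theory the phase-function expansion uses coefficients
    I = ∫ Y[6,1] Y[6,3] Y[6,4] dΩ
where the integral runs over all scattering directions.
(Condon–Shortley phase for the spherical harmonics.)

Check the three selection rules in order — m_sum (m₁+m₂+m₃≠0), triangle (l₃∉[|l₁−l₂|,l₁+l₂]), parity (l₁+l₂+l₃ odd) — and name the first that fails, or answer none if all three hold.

Σmᵢ = 8  ✗
l₃∈[|l₁−l₂|,l₁+l₂]=[0,12], have l₃=6
Σlᵢ = 18 ⇒ even

m_sum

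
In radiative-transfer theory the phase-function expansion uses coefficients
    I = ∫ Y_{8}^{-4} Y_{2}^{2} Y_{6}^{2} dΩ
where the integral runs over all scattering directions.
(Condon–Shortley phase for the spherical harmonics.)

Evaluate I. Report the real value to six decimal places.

0.188806

m-sum 0 ✓  L=16 even ✓  6≤6≤10 ✓
Π(2lᵢ+1) = 17×5×13 = 1105
triangle coeff Δ(8,2,6) = 1/30940
Σ_t [2,2]: t=2:+1/2073600 = 1/2073600
(3j)²=28/1105 [(8 2 6; 0 0 0)], sign=+1
Σ_t [4,4]: t=4:+1/23224320 = 1/23224320
(3j)²=99/6188 [(8 2 6; -4 2 2)], sign=+1
⇒ 4πI² = 99/221
I = (+1)√(99/221/(4π)) = 0.18880632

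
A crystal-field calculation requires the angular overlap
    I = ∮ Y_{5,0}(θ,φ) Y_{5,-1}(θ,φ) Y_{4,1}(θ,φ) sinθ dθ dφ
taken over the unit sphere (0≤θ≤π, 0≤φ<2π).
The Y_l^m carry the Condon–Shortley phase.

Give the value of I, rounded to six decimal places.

-0.053153

Rules hold: Σm=0, L=14 even, 0≤4≤10.
N = 11·11·9 = 1089
Δ = 6!·4!·4!/15! = 1/3153150
Racah Σ t=1..5: t=1:−1/69120 t=2:+1/1728 t=3:−1/576 t=4:+1/1728 t=5:−1/69120 = -7/11520
⇒ 3j(5 5 4; 0 0 0)² = 2/143, sgn -1
Racah Σ t=1..4: t=1:−1/17280 t=2:+1/1152 t=3:−1/864 t=4:+1/6912 = -7/34560
⇒ 3j(5 5 4; 0 -1 1)² = 1/429, sgn +1
4πI² = N·(3j₀)²·(3jₘ)² = 6/169
I = -1·√(0.035503/4π) = -0.05315295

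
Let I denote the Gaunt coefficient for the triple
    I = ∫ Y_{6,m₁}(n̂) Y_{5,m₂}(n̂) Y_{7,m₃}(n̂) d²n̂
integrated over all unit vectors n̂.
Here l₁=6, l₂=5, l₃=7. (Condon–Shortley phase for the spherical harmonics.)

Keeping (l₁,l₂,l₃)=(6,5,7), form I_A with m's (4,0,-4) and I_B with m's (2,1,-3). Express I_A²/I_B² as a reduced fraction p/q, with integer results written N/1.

70400/42849

l's match ⇒ only the (l;m) 3-j factors differ between A and B.
A: triangle coeff Δ(6,5,7) = 1/174594420; Σ_t [0,2]: t=0:+1/4147200 t=1:−1/1451520 t=2:+1/5806080 = -1/3628800; (3j)²=320/29393 [(6 5 7; 4 0 -4)], sign=+1
B: triangle coeff Δ(6,5,7) = 1/174594420; Σ_t [0,4]: t=0:+1/9953280 t=1:−1/518400 t=2:+1/276480 t=3:−1/1088640 t=4:+1/46448640 = 23/25804800; (3j)²=42849/6466460 [(6 5 7; 2 1 -3)], sign=+1
I_A²/I_B² = (320/29393)/(42849/6466460) = 70400/42849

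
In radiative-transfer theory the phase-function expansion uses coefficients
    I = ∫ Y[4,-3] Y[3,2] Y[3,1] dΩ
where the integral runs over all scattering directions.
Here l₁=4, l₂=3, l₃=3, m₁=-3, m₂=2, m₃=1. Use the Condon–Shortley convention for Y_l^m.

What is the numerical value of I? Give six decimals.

-0.095955

Rules hold: Σm=0, L=10 even, 1≤3≤7.
N = 9·7·7 = 441
Δ = 4!·4!·2!/11! = 1/34650
Racah Σ t=1..3: t=1:−1/72 t=2:+1/16 t=3:−1/72 = 5/144
⇒ 3j(4 3 3; 0 0 0)² = 2/77, sgn -1
Racah Σ t=3..4: t=3:−1/288 t=4:+1/144 = 1/288
⇒ 3j(4 3 3; -3 2 1)² = 1/99, sgn +1
4πI² = N·(3j₀)²·(3jₘ)² = 14/121
I = -1·√(0.115702/4π) = -0.09595473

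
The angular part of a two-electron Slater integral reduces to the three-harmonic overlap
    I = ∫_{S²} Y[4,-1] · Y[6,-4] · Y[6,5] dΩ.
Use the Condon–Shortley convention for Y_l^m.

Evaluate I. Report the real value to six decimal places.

0.047465

Checks pass: Σm=0; 16 even; l₃=6∈[2,10].
(2·4+1)(2·6+1)(2·6+1) = 1521
Δ: 4! 4! 8! / 17! → 1/15315300
sum: t=0:+1/829440 t=1:−1/25920 t=2:+1/9216 t=3:−1/25920 t=4:+1/829440 = 7/207360
3j²(4 6 6; 0 0 0) = Δ·Π!·Σ² = 28/2431  (sign +1)
sum: t=1:−1/725760 t=2:+1/967680 = -1/2903040
3j²(4 6 6; -1 -4 5) = Δ·Π!·Σ² = 5/3094  (sign +1)
combine: 4πI² = 1521·28/2431·5/3094 = 90/3179
take √, sign +1: I = 0.04746473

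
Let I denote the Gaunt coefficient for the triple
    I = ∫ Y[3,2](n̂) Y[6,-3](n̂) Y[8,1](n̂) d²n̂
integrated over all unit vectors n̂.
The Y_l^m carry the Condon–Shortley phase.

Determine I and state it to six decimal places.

0.000000

Σlᵢ=17 odd — θ-integrand is odd under cosθ→−cosθ; I=0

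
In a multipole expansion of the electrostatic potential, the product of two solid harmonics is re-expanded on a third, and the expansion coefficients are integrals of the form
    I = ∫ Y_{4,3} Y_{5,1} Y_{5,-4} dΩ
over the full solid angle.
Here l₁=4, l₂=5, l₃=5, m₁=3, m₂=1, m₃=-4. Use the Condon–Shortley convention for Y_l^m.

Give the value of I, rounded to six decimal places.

Checks pass: Σm=0; 14 even; l₃=5∈[1,9].
(2·4+1)(2·5+1)(2·5+1) = 1089
Δ: 4! 4! 6! / 15! → 1/3153150
sum: t=0:+1/69120 t=1:−1/1728 t=2:+1/576 t=3:−1/1728 t=4:+1/69120 = 7/11520
3j²(4 5 5; 0 0 0) = Δ·Π!·Σ² = 2/143  (sign -1)
sum: t=0:+1/103680 t=1:−1/17280 = -1/20736
3j²(4 5 5; 3 1 -4) = Δ·Π!·Σ² = 10/429  (sign +1)
combine: 4πI² = 1089·2/143·10/429 = 60/169
take √, sign -1: I = -0.16808437

-0.168084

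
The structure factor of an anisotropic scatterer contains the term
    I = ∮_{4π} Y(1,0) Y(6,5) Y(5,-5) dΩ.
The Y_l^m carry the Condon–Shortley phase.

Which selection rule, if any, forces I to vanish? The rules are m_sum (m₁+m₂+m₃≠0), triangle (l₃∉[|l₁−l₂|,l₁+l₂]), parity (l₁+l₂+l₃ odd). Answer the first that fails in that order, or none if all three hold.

none

azimuthal sum: 0 + 5 − 5 = 0  ✓
5 ≤ 5 ≤ 7 (triangle on l)  ✓
L = 1 + 6 + 5 = 12 (even)  ✓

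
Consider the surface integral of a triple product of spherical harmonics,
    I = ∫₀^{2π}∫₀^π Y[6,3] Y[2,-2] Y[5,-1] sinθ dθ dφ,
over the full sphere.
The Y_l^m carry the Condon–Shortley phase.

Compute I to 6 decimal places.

0.000000

L=13 odd ⇒ parity kills the (l;000) factor ⇒ I = 0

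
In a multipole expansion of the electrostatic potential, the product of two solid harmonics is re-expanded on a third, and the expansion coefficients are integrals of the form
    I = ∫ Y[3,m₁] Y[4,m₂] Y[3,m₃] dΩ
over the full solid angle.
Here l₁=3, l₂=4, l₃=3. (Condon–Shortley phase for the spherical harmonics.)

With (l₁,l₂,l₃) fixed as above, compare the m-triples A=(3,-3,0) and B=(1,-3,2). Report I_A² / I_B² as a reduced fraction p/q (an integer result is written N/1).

Same 3,4,3: normalisation and zero-m 3j drop out of the ratio.
A: Δ: 4! 2! 4! / 11! → 1/34650; sum: t=0:+1/288 = 1/288; 3j²(3 4 3; 3 -3 0) = Δ·Π!·Σ² = 1/22  (sign -1)
B: Δ: 4! 2! 4! / 11! → 1/34650; sum: t=0:+1/288 t=1:−1/144 = -1/288; 3j²(3 4 3; 1 -3 2) = Δ·Π!·Σ² = 1/99  (sign +1)
I_A²/I_B² = (1/22)/(1/99) = 9/2

9/2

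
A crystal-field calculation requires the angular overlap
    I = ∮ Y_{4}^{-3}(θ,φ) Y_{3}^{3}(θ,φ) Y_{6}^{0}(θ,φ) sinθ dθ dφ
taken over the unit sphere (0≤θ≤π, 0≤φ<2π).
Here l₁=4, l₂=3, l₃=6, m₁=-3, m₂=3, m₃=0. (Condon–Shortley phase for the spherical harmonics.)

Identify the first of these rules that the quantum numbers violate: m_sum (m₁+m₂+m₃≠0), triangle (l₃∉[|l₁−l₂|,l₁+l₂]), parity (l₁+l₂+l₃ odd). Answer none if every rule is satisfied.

parity

Σmᵢ = 0  ✓
l₃∈[|l₁−l₂|,l₁+l₂]=[1,7], have l₃=6  ✓
Σlᵢ = 13 ⇒ odd  ✗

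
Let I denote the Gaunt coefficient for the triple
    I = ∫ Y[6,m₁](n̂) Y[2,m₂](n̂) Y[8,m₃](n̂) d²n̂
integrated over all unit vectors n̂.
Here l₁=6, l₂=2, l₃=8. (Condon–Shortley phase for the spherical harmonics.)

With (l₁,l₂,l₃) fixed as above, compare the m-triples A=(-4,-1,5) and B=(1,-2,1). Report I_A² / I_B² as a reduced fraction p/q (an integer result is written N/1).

143/21

Same 6,2,8: normalisation and zero-m 3j drop out of the ratio.
A: Δ: 0! 12! 4! / 17! → 1/30940; sum: t=0:+1/43545600 = 1/43545600; 3j²(6 2 8; -4 -1 5) = Δ·Π!·Σ² = 33/1190  (sign -1)
B: Δ: 0! 12! 4! / 17! → 1/30940; sum: t=0:+1/14515200 = 1/14515200; 3j²(6 2 8; 1 -2 1) = Δ·Π!·Σ² = 9/2210  (sign -1)
I_A²/I_B² = (33/1190)/(9/2210) = 143/21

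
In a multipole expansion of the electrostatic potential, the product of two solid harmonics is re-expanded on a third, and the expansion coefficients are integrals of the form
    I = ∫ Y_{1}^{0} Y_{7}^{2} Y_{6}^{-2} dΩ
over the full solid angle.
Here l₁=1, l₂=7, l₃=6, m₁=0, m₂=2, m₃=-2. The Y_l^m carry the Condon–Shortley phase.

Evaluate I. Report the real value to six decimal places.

m-sum 0 ✓  L=14 even ✓  6≤6≤8 ✓
Π(2lᵢ+1) = 3×15×13 = 585
triangle coeff Δ(1,7,6) = 1/1365
Σ_t [1,1]: t=1:−1/518400 = -1/518400
(3j)²=7/195 [(1 7 6; 0 0 0)], sign=-1
Σ_t [1,1]: t=1:−1/967680 = -1/967680
(3j)²=3/91 [(1 7 6; 0 2 -2)], sign=-1
⇒ 4πI² = 9/13
I = (+1)√(9/13/(4π)) = 0.23471705

0.234717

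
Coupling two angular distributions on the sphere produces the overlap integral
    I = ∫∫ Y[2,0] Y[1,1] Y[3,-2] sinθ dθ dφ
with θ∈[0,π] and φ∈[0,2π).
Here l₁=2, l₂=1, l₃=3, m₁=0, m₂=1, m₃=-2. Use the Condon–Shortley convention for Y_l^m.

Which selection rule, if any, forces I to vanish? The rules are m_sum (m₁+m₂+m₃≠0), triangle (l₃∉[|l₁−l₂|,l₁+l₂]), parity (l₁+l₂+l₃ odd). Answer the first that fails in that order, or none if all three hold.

Σmᵢ = -1  ✗
l₃∈[|l₁−l₂|,l₁+l₂]=[1,3], have l₃=3
Σlᵢ = 6 ⇒ even

m_sum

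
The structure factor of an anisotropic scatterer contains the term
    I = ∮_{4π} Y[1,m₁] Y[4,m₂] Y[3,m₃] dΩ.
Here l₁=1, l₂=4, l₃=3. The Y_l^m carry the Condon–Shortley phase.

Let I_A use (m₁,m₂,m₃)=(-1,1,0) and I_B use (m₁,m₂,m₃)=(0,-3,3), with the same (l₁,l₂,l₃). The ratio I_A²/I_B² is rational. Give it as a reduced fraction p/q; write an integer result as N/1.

10/7

Shared (l₁,l₂,l₃)=(1,4,3): N and (l;000)² cancel in I_A²/I_B².
A: Δ = 2!·0!·6!/9! = 1/252; Racah Σ t=2..2: t=2:+1/72 = 1/72; ⇒ 3j(1 4 3; -1 1 0)² = 5/126, sgn -1
B: Δ = 2!·0!·6!/9! = 1/252; Racah Σ t=1..1: t=1:−1/720 = -1/720; ⇒ 3j(1 4 3; 0 -3 3)² = 1/36, sgn -1
I_A²/I_B² = (5/126)/(1/36) = 10/7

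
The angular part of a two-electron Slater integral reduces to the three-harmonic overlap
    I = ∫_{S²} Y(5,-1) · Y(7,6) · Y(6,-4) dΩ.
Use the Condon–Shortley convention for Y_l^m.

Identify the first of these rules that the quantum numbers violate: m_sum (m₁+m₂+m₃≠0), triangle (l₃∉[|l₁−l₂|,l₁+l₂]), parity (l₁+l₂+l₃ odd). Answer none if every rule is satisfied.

m₁+m₂+m₃ = -1 + 6 − 4 = 1  ✗
triangle: |5−7|=2 ≤ l₃=6 ≤ 5+7=12
parity: l₁+l₂+l₃ = 18 is even

m_sum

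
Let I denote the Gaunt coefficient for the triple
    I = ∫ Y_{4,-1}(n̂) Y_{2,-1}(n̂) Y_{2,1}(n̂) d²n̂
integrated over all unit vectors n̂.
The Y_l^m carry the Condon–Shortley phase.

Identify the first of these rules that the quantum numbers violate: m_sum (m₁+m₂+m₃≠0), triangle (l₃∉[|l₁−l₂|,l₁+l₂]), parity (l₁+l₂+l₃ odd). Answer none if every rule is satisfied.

m_sum

azimuthal sum: -1 − 1 + 1 = -1  ✗
2 ≤ 2 ≤ 6 (triangle on l)
L = 4 + 2 + 2 = 8 (even)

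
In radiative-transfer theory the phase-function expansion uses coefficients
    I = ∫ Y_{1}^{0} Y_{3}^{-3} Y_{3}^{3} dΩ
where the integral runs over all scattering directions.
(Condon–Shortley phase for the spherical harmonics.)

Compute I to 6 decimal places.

L=7 odd ⇒ parity kills the (l;000) factor ⇒ I = 0

0.000000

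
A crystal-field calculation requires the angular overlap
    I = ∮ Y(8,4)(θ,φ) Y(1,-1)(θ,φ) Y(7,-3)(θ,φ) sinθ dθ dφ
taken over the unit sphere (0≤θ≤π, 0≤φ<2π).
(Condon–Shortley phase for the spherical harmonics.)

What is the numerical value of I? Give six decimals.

Rules hold: Σm=0, L=16 even, 7≤7≤9.
N = 17·3·15 = 765
Δ = 2!·14!·0!/17! = 1/2040
Racah Σ t=1..1: t=1:−1/25401600 = -1/25401600
⇒ 3j(8 1 7; 0 0 0)² = 8/255, sgn +1
Racah Σ t=0..0: t=0:+1/174182400 = 1/174182400
⇒ 3j(8 1 7; 4 -1 -3)² = 11/340, sgn +1
4πI² = N·(3j₀)²·(3jₘ)² = 66/85
I = +1·√(0.776471/4π) = 0.24857507

0.248575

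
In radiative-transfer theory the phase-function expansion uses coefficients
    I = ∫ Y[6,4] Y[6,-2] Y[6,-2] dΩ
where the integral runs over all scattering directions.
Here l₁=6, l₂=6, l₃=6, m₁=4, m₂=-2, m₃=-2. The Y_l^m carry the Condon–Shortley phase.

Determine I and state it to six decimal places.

Checks pass: Σm=0; 18 even; l₃=6∈[0,12].
(2·6+1)(2·6+1)(2·6+1) = 2197
Δ: 6! 6! 6! / 19! → 1/325909584
sum: t=0:+1/373248000 t=1:−1/1728000 t=2:+1/110592 t=3:−1/46656 t=4:+1/110592 t=5:−1/1728000 t=6:+1/373248000 = -7/1555200
3j²(6 6 6; 0 0 0) = Δ·Π!·Σ² = 400/46189  (sign -1)
sum: t=0:+1/1658880 t=1:−1/518400 t=2:+1/1658880 = -1/1382400
3j²(6 6 6; 4 -2 -2) = Δ·Π!·Σ² = 504/46189  (sign -1)
combine: 4πI² = 2197·400/46189·504/46189 = 2620800/12623809
take √, sign +1: I = 0.12853364

0.128534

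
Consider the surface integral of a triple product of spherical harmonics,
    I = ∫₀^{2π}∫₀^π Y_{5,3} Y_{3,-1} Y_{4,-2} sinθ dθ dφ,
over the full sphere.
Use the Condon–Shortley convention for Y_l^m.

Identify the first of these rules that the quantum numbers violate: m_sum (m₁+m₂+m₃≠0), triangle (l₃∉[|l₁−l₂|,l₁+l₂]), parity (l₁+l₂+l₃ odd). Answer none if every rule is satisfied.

none

azimuthal sum: 3 − 1 − 2 = 0  ✓
2 ≤ 4 ≤ 8 (triangle on l)  ✓
L = 5 + 3 + 4 = 12 (even)  ✓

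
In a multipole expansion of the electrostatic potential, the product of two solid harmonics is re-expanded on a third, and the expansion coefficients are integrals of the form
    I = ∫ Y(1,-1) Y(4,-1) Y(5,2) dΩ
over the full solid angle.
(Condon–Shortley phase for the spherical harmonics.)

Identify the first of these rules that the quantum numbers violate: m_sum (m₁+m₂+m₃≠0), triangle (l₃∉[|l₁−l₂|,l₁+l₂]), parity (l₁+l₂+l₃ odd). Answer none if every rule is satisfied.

azimuthal sum: -1 − 1 + 2 = 0  ✓
3 ≤ 5 ≤ 5 (triangle on l)  ✓
L = 1 + 4 + 5 = 10 (even)  ✓

none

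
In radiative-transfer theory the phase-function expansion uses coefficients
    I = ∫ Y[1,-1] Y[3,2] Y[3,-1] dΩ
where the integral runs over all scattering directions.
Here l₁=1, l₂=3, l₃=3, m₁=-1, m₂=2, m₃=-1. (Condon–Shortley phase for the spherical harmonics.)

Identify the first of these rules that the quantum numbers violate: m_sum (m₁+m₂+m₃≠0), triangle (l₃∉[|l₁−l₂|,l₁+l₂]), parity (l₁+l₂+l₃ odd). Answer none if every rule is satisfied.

parity

azimuthal sum: -1 + 2 − 1 = 0  ✓
2 ≤ 3 ≤ 4 (triangle on l)  ✓
L = 1 + 3 + 3 = 7 (odd)  ✗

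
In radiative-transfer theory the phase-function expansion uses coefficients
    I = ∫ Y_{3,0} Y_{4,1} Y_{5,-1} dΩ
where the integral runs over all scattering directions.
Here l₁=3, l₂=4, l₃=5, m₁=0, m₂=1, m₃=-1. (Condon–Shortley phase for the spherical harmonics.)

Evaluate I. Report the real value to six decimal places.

-0.115089

Checks pass: Σm=0; 12 even; l₃=5∈[1,7].
(2·3+1)(2·4+1)(2·5+1) = 693
Δ: 2! 4! 6! / 13! → 1/180180
sum: t=0:+1/576 t=1:−1/144 t=2:+1/576 = -1/288
3j²(3 4 5; 0 0 0) = Δ·Π!·Σ² = 20/1001  (sign +1)
sum: t=0:+1/1440 t=1:−1/192 t=2:+1/432 = -19/8640
3j²(3 4 5; 0 1 -1) = Δ·Π!·Σ² = 361/30030  (sign -1)
combine: 4πI² = 693·20/1001·361/30030 = 2166/13013
take √, sign -1: I = -0.11508947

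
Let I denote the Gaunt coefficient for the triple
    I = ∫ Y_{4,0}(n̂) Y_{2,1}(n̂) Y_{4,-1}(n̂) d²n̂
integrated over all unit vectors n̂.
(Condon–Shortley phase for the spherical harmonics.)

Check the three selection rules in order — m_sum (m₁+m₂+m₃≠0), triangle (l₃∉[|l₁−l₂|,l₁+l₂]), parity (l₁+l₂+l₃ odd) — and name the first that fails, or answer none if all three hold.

none

Σmᵢ = 0  ✓
l₃∈[|l₁−l₂|,l₁+l₂]=[2,6], have l₃=4  ✓
Σlᵢ = 10 ⇒ even  ✓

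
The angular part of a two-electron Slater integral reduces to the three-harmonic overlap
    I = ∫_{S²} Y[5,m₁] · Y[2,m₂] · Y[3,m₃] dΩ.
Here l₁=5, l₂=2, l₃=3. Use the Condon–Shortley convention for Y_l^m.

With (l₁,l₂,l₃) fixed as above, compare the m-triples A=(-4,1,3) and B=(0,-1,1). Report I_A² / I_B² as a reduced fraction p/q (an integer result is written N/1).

l's match ⇒ only the (l;m) 3-j factors differ between A and B.
A: triangle coeff Δ(5,2,3) = 1/2310; Σ_t [3,3]: t=3:−1/4320 = -1/4320; (3j)²=2/55 [(5 2 3; -4 1 3)], sign=-1
B: triangle coeff Δ(5,2,3) = 1/2310; Σ_t [1,1]: t=1:−1/288 = -1/288; (3j)²=5/231 [(5 2 3; 0 -1 1)], sign=-1
I_A²/I_B² = (2/55)/(5/231) = 42/25

42/25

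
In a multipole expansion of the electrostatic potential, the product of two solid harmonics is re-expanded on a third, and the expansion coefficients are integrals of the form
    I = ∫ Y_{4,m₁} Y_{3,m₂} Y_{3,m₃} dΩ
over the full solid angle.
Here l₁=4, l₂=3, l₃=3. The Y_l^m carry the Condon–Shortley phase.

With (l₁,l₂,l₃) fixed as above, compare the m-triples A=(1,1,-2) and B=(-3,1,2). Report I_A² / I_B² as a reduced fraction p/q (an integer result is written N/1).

l's match ⇒ only the (l;m) 3-j factors differ between A and B.
A: triangle coeff Δ(4,3,3) = 1/34650; Σ_t [2,3]: t=2:+1/48 t=3:−1/144 = 1/72; (3j)²=16/693 [(4 3 3; 1 1 -2)], sign=-1
B: triangle coeff Δ(4,3,3) = 1/34650; Σ_t [3,4]: t=3:−1/144 t=4:+1/288 = -1/288; (3j)²=1/99 [(4 3 3; -3 1 2)], sign=+1
I_A²/I_B² = (16/693)/(1/99) = 16/7

16/7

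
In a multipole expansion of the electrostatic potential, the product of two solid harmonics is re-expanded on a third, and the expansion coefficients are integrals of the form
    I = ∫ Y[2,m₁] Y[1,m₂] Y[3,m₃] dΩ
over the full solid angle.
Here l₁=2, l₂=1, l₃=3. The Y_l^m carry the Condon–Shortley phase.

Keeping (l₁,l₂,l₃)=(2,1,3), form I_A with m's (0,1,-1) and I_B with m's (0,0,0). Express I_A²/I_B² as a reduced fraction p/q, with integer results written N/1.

Shared (l₁,l₂,l₃)=(2,1,3): N and (l;000)² cancel in I_A²/I_B².
A: Δ = 0!·4!·2!/7! = 1/105; Racah Σ t=0..0: t=0:+1/8 = 1/8; ⇒ 3j(2 1 3; 0 1 -1)² = 2/35, sgn +1
B: Δ = 0!·4!·2!/7! = 1/105; Racah Σ t=0..0: t=0:+1/4 = 1/4; ⇒ 3j(2 1 3; 0 0 0)² = 3/35, sgn -1
I_A²/I_B² = (2/35)/(3/35) = 2/3

2/3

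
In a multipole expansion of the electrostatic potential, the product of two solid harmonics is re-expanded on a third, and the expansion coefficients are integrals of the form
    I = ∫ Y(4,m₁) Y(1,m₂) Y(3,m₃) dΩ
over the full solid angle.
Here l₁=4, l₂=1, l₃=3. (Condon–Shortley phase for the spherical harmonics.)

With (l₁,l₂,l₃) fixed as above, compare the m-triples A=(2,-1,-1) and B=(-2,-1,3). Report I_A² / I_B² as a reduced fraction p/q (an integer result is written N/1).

15/1

Same 4,1,3: normalisation and zero-m 3j drop out of the ratio.
A: Δ: 2! 6! 0! / 9! → 1/252; sum: t=0:+1/96 = 1/96; 3j²(4 1 3; 2 -1 -1) = Δ·Π!·Σ² = 5/84  (sign +1)
B: Δ: 2! 6! 0! / 9! → 1/252; sum: t=0:+1/1440 = 1/1440; 3j²(4 1 3; -2 -1 3) = Δ·Π!·Σ² = 1/252  (sign +1)
I_A²/I_B² = (5/84)/(1/252) = 15/1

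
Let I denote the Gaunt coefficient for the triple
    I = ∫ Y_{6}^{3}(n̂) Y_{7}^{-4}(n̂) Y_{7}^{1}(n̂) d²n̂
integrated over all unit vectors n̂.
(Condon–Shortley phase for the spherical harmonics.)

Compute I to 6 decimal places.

-0.108019

Checks pass: Σm=0; 20 even; l₃=7∈[1,13].
(2·6+1)(2·7+1)(2·7+1) = 2925
Δ: 6! 6! 8! / 21! → 1/2444321880
sum: t=0:+1/2612736000 t=1:−1/20736000 t=2:+1/1658880 t=3:−1/746496 t=4:+1/1658880 t=5:−1/20736000 t=6:+1/2612736000 = -1/4354560
3j²(6 7 7; 0 0 0) = Δ·Π!·Σ² = 1000/138567  (sign +1)
sum: t=0:+1/18662400 t=1:−1/8294400 t=2:+1/29030400 t=3:−1/1045094400 = -1/29859840
3j²(6 7 7; 3 -4 1) = Δ·Π!·Σ² = 175/25194  (sign -1)
combine: 4πI² = 2925·1000/138567·175/25194 = 2187500/14919047
take √, sign -1: I = -0.10801860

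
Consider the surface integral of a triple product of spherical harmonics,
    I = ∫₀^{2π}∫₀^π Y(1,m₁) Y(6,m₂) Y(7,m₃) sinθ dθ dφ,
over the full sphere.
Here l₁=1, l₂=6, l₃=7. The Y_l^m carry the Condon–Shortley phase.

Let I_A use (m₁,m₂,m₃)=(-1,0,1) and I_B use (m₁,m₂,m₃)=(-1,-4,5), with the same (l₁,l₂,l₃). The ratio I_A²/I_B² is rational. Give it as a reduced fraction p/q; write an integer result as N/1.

14/33

l's match ⇒ only the (l;m) 3-j factors differ between A and B.
A: triangle coeff Δ(1,6,7) = 1/1365; Σ_t [0,0]: t=0:+1/1036800 = 1/1036800; (3j)²=4/195 [(1 6 7; -1 0 1)], sign=+1
B: triangle coeff Δ(1,6,7) = 1/1365; Σ_t [0,0]: t=0:+1/14515200 = 1/14515200; (3j)²=22/455 [(1 6 7; -1 -4 5)], sign=+1
I_A²/I_B² = (4/195)/(22/455) = 14/33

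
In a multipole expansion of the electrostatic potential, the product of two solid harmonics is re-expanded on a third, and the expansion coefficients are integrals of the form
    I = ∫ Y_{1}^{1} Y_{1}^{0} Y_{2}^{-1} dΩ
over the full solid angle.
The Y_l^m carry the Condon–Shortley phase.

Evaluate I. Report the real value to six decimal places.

Rules hold: Σm=0, L=4 even, 0≤2≤2.
N = 3·3·5 = 45
Δ = 0!·2!·2!/5! = 1/30
Racah Σ t=0..0: t=0:+1/1 = 1/1
⇒ 3j(1 1 2; 0 0 0)² = 2/15, sgn +1
Racah Σ t=0..0: t=0:+1/2 = 1/2
⇒ 3j(1 1 2; 1 0 -1)² = 1/10, sgn -1
4πI² = N·(3j₀)²·(3jₘ)² = 3/5
I = -1·√(0.6/4π) = -0.21850969

-0.218510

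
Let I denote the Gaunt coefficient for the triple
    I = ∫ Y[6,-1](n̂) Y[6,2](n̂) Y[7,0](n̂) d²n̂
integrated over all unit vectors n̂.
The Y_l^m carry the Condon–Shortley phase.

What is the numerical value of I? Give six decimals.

Σmᵢ = 1 ≠ 0, so the φ-integral vanishes; I = 0

0.000000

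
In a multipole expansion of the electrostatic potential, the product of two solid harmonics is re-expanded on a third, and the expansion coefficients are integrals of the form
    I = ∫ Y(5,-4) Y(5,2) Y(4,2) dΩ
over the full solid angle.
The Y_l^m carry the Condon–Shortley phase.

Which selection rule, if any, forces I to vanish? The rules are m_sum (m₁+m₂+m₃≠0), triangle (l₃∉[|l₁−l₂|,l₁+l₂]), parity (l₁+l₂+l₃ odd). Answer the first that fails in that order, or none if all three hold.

none

Σmᵢ = 0  ✓
l₃∈[|l₁−l₂|,l₁+l₂]=[0,10], have l₃=4  ✓
Σlᵢ = 14 ⇒ even  ✓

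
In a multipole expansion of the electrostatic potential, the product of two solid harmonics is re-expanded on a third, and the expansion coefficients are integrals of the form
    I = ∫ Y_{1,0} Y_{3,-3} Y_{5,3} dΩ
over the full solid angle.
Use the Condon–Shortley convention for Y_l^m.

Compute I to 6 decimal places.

l₃=5 ∉ [2,4] — triangle fails ⇒ I = 0

0.000000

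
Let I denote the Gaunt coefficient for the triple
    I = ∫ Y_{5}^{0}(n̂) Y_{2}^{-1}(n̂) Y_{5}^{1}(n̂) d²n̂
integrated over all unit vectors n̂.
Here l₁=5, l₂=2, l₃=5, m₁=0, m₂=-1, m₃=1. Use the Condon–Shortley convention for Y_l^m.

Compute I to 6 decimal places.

-0.036166

m-sum 0 ✓  L=12 even ✓  3≤5≤7 ✓
Π(2lᵢ+1) = 11×5×11 = 605
triangle coeff Δ(5,2,5) = 1/38610
Σ_t [0,2]: t=0:+1/2880 t=1:−1/576 t=2:+1/2880 = -1/960
(3j)²=10/429 [(5 2 5; 0 0 0)], sign=+1
Σ_t [0,1]: t=0:+1/1440 t=1:−1/1152 = -1/5760
(3j)²=1/858 [(5 2 5; 0 -1 1)], sign=-1
⇒ 4πI² = 25/1521
I = (-1)√(25/1521/(4π)) = -0.03616600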